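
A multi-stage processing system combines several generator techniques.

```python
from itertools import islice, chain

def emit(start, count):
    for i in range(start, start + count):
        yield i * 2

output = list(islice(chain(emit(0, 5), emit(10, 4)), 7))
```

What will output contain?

Step 1: emit(0, 5) yields [0, 2, 4, 6, 8].
Step 2: emit(10, 4) yields [20, 22, 24, 26].
Step 3: chain concatenates: [0, 2, 4, 6, 8, 20, 22, 24, 26].
Step 4: islice takes first 7: [0, 2, 4, 6, 8, 20, 22].
Therefore output = [0, 2, 4, 6, 8, 20, 22].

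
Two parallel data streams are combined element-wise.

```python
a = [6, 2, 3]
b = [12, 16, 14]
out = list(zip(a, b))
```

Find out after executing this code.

Step 1: zip pairs elements at same index:
  Index 0: (6, 12)
  Index 1: (2, 16)
  Index 2: (3, 14)
Therefore out = [(6, 12), (2, 16), (3, 14)].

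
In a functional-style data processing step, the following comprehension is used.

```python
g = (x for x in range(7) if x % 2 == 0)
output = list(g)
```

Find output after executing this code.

Step 1: Filter range(7) keeping only even values:
  x=0: even, included
  x=1: odd, excluded
  x=2: even, included
  x=3: odd, excluded
  x=4: even, included
  x=5: odd, excluded
  x=6: even, included
Therefore output = [0, 2, 4, 6].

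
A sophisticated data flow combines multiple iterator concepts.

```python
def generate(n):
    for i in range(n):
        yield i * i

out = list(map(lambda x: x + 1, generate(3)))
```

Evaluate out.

Step 1: generate(3) yields squares: [0, 1, 4].
Step 2: map adds 1 to each: [1, 2, 5].
Therefore out = [1, 2, 5].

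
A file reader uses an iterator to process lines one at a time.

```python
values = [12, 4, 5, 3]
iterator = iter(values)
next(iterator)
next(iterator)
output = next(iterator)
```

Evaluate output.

Step 1: Create iterator over [12, 4, 5, 3].
Step 2: next() consumes 12.
Step 3: next() consumes 4.
Step 4: next() returns 5.
Therefore output = 5.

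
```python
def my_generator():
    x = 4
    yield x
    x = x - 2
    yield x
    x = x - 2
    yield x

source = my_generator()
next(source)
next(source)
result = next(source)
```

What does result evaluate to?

Step 1: Trace through generator execution:
  Yield 1: x starts at 4, yield 4
  Yield 2: x = 4 - 2 = 2, yield 2
  Yield 3: x = 2 - 2 = 0, yield 0
Step 2: First next() gets 4, second next() gets the second value, third next() yields 0.
Therefore result = 0.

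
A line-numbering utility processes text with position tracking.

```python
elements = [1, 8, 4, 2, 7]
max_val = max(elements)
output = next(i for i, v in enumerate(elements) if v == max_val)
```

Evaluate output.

Step 1: max([1, 8, 4, 2, 7]) = 8.
Step 2: Find first index where value == 8:
  Index 0: 1 != 8
  Index 1: 8 == 8, found!
Therefore output = 1.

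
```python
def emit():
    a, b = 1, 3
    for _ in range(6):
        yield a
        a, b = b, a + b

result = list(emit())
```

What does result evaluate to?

Step 1: Fibonacci-like sequence starting with a=1, b=3:
  Iteration 1: yield a=1, then a,b = 3,4
  Iteration 2: yield a=3, then a,b = 4,7
  Iteration 3: yield a=4, then a,b = 7,11
  Iteration 4: yield a=7, then a,b = 11,18
  Iteration 5: yield a=11, then a,b = 18,29
  Iteration 6: yield a=18, then a,b = 29,47
Therefore result = [1, 3, 4, 7, 11, 18].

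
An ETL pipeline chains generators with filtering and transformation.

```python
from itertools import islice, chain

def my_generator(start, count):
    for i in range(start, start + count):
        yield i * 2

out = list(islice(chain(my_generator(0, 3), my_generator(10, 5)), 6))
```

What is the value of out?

Step 1: my_generator(0, 3) yields [0, 2, 4].
Step 2: my_generator(10, 5) yields [20, 22, 24, 26, 28].
Step 3: chain concatenates: [0, 2, 4, 20, 22, 24, 26, 28].
Step 4: islice takes first 6: [0, 2, 4, 20, 22, 24].
Therefore out = [0, 2, 4, 20, 22, 24].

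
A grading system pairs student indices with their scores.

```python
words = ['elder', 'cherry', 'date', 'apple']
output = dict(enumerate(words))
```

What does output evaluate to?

Step 1: enumerate pairs indices with words:
  0 -> 'elder'
  1 -> 'cherry'
  2 -> 'date'
  3 -> 'apple'
Therefore output = {0: 'elder', 1: 'cherry', 2: 'date', 3: 'apple'}.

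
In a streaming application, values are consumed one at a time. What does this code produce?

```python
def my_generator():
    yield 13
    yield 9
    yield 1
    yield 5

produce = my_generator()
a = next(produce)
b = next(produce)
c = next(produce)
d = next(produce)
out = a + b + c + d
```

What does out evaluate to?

Step 1: Create generator and consume all values:
  a = next(produce) = 13
  b = next(produce) = 9
  c = next(produce) = 1
  d = next(produce) = 5
Step 2: out = 13 + 9 + 1 + 5 = 28.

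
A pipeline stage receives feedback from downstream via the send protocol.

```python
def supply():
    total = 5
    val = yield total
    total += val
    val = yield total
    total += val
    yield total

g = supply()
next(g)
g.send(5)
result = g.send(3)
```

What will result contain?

Step 1: next() -> yield total=5.
Step 2: send(5) -> val=5, total = 5+5 = 10, yield 10.
Step 3: send(3) -> val=3, total = 10+3 = 13, yield 13.
Therefore result = 13.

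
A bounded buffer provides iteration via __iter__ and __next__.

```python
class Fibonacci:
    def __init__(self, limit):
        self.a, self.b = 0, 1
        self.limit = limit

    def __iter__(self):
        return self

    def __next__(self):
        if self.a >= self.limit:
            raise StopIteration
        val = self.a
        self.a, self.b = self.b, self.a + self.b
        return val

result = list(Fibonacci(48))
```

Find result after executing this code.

Step 1: Fibonacci-like sequence (a=0, b=1) until >= 48:
  Yield 0, then a,b = 1,1
  Yield 1, then a,b = 1,2
  Yield 1, then a,b = 2,3
  Yield 2, then a,b = 3,5
  Yield 3, then a,b = 5,8
  Yield 5, then a,b = 8,13
  Yield 8, then a,b = 13,21
  Yield 13, then a,b = 21,34
  Yield 21, then a,b = 34,55
  Yield 34, then a,b = 55,89
Step 2: 55 >= 48, stop.
Therefore result = [0, 1, 1, 2, 3, 5, 8, 13, 21, 34].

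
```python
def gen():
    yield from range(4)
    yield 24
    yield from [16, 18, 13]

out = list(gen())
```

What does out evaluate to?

Step 1: Trace yields in order:
  yield 0
  yield 1
  yield 2
  yield 3
  yield 24
  yield 16
  yield 18
  yield 13
Therefore out = [0, 1, 2, 3, 24, 16, 18, 13].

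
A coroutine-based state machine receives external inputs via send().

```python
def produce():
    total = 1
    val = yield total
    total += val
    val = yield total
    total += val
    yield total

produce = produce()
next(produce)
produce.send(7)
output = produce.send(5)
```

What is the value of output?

Step 1: next() -> yield total=1.
Step 2: send(7) -> val=7, total = 1+7 = 8, yield 8.
Step 3: send(5) -> val=5, total = 8+5 = 13, yield 13.
Therefore output = 13.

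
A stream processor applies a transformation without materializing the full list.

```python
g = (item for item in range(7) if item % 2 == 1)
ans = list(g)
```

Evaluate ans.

Step 1: Filter range(7) keeping only odd values:
  item=0: even, excluded
  item=1: odd, included
  item=2: even, excluded
  item=3: odd, included
  item=4: even, excluded
  item=5: odd, included
  item=6: even, excluded
Therefore ans = [1, 3, 5].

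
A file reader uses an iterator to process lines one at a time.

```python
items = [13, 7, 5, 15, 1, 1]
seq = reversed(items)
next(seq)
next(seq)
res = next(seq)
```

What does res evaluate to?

Step 1: reversed([13, 7, 5, 15, 1, 1]) gives iterator: [1, 1, 15, 5, 7, 13].
Step 2: First next() = 1, second next() = 1.
Step 3: Third next() = 15.
Therefore res = 15.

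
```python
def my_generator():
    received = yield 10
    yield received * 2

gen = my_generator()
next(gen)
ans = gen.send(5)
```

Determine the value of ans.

Step 1: next(gen) advances to first yield, producing 10.
Step 2: send(5) resumes, received = 5.
Step 3: yield received * 2 = 5 * 2 = 10.
Therefore ans = 10.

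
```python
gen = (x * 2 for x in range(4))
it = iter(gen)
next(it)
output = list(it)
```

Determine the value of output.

Step 1: Generator produces [0, 2, 4, 6].
Step 2: next(it) consumes first element (0).
Step 3: list(it) collects remaining: [2, 4, 6].
Therefore output = [2, 4, 6].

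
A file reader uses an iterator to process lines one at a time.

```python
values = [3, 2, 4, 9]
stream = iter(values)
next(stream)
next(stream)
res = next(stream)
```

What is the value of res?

Step 1: Create iterator over [3, 2, 4, 9].
Step 2: next() consumes 3.
Step 3: next() consumes 2.
Step 4: next() returns 4.
Therefore res = 4.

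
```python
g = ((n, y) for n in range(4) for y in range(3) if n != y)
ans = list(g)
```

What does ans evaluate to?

Step 1: Nested generator over range(4) x range(3) where n != y:
  (0, 0): excluded (n == y)
  (0, 1): included
  (0, 2): included
  (1, 0): included
  (1, 1): excluded (n == y)
  (1, 2): included
  (2, 0): included
  (2, 1): included
  (2, 2): excluded (n == y)
  (3, 0): included
  (3, 1): included
  (3, 2): included
Therefore ans = [(0, 1), (0, 2), (1, 0), (1, 2), (2, 0), (2, 1), (3, 0), (3, 1), (3, 2)].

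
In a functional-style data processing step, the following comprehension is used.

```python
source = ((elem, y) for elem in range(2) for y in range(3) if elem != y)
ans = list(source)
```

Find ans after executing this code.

Step 1: Nested generator over range(2) x range(3) where elem != y:
  (0, 0): excluded (elem == y)
  (0, 1): included
  (0, 2): included
  (1, 0): included
  (1, 1): excluded (elem == y)
  (1, 2): included
Therefore ans = [(0, 1), (0, 2), (1, 0), (1, 2)].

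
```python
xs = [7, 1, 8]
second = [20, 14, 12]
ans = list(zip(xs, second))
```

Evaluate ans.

Step 1: zip pairs elements at same index:
  Index 0: (7, 20)
  Index 1: (1, 14)
  Index 2: (8, 12)
Therefore ans = [(7, 20), (1, 14), (8, 12)].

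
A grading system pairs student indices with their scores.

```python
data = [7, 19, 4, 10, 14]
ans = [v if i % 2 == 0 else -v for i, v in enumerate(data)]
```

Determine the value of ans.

Step 1: For each (i, v), keep v if i is even, negate if odd:
  i=0 (even): keep 7
  i=1 (odd): negate to -19
  i=2 (even): keep 4
  i=3 (odd): negate to -10
  i=4 (even): keep 14
Therefore ans = [7, -19, 4, -10, 14].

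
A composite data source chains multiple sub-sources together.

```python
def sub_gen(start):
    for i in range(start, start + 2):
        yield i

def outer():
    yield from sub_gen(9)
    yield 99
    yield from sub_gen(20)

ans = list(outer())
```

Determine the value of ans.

Step 1: outer() delegates to sub_gen(9):
  yield 9
  yield 10
Step 2: yield 99
Step 3: Delegates to sub_gen(20):
  yield 20
  yield 21
Therefore ans = [9, 10, 99, 20, 21].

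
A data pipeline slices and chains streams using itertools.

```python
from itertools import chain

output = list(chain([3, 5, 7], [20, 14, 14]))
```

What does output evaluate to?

Step 1: chain() concatenates iterables: [3, 5, 7] + [20, 14, 14].
Therefore output = [3, 5, 7, 20, 14, 14].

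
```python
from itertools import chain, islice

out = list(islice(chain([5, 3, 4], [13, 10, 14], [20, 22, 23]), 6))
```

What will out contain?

Step 1: chain([5, 3, 4], [13, 10, 14], [20, 22, 23]) = [5, 3, 4, 13, 10, 14, 20, 22, 23].
Step 2: islice takes first 6 elements: [5, 3, 4, 13, 10, 14].
Therefore out = [5, 3, 4, 13, 10, 14].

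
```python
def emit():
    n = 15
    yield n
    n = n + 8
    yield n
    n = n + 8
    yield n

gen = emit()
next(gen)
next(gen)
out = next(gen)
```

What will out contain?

Step 1: Trace through generator execution:
  Yield 1: n starts at 15, yield 15
  Yield 2: n = 15 + 8 = 23, yield 23
  Yield 3: n = 23 + 8 = 31, yield 31
Step 2: First next() gets 15, second next() gets the second value, third next() yields 31.
Therefore out = 31.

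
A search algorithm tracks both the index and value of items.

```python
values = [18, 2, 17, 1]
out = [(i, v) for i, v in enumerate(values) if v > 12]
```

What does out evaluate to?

Step 1: Filter enumerate([18, 2, 17, 1]) keeping v > 12:
  (0, 18): 18 > 12, included
  (1, 2): 2 <= 12, excluded
  (2, 17): 17 > 12, included
  (3, 1): 1 <= 12, excluded
Therefore out = [(0, 18), (2, 17)].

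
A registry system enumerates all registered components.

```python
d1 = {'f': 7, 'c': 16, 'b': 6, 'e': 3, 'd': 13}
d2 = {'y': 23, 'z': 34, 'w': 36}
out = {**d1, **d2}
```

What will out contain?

Step 1: Merge d1 and d2 (d2 values override on key conflicts).
Step 2: d1 has keys ['f', 'c', 'b', 'e', 'd'], d2 has keys ['y', 'z', 'w'].
Therefore out = {'f': 7, 'c': 16, 'b': 6, 'e': 3, 'd': 13, 'y': 23, 'z': 34, 'w': 36}.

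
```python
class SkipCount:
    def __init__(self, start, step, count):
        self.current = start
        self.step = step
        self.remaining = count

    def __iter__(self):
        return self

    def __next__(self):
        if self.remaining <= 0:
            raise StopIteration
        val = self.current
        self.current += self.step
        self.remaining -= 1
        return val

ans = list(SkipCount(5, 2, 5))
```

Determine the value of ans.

Step 1: SkipCount starts at 5, increments by 2, for 5 steps:
  Yield 5, then current += 2
  Yield 7, then current += 2
  Yield 9, then current += 2
  Yield 11, then current += 2
  Yield 13, then current += 2
Therefore ans = [5, 7, 9, 11, 13].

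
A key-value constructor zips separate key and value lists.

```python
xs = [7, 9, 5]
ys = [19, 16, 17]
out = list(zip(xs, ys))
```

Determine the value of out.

Step 1: zip pairs elements at same index:
  Index 0: (7, 19)
  Index 1: (9, 16)
  Index 2: (5, 17)
Therefore out = [(7, 19), (9, 16), (5, 17)].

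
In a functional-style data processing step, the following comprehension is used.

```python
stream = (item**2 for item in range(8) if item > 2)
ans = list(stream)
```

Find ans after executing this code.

Step 1: For range(8), keep item > 2, then square:
  item=0: 0 <= 2, excluded
  item=1: 1 <= 2, excluded
  item=2: 2 <= 2, excluded
  item=3: 3 > 2, yield 3**2 = 9
  item=4: 4 > 2, yield 4**2 = 16
  item=5: 5 > 2, yield 5**2 = 25
  item=6: 6 > 2, yield 6**2 = 36
  item=7: 7 > 2, yield 7**2 = 49
Therefore ans = [9, 16, 25, 36, 49].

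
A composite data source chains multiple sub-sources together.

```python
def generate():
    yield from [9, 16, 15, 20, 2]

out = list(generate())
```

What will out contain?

Step 1: yield from delegates to the iterable, yielding each element.
Step 2: Collected values: [9, 16, 15, 20, 2].
Therefore out = [9, 16, 15, 20, 2].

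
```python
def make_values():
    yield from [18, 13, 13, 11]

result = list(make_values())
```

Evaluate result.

Step 1: yield from delegates to the iterable, yielding each element.
Step 2: Collected values: [18, 13, 13, 11].
Therefore result = [18, 13, 13, 11].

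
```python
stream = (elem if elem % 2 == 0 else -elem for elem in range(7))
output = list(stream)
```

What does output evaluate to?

Step 1: For each elem in range(7), yield elem if even, else -elem:
  elem=0: even, yield 0
  elem=1: odd, yield -1
  elem=2: even, yield 2
  elem=3: odd, yield -3
  elem=4: even, yield 4
  elem=5: odd, yield -5
  elem=6: even, yield 6
Therefore output = [0, -1, 2, -3, 4, -5, 6].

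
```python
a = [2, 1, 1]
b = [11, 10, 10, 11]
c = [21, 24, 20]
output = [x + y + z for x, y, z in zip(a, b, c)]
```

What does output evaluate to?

Step 1: zip three lists (truncates to shortest, len=3):
  2 + 11 + 21 = 34
  1 + 10 + 24 = 35
  1 + 10 + 20 = 31
Therefore output = [34, 35, 31].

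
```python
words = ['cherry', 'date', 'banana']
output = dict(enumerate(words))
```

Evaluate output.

Step 1: enumerate pairs indices with words:
  0 -> 'cherry'
  1 -> 'date'
  2 -> 'banana'
Therefore output = {0: 'cherry', 1: 'date', 2: 'banana'}.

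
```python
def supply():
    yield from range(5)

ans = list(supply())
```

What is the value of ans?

Step 1: yield from delegates to the iterable, yielding each element.
Step 2: Collected values: [0, 1, 2, 3, 4].
Therefore ans = [0, 1, 2, 3, 4].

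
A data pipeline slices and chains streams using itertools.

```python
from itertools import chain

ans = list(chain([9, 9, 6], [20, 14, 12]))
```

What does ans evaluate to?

Step 1: chain() concatenates iterables: [9, 9, 6] + [20, 14, 12].
Therefore ans = [9, 9, 6, 20, 14, 12].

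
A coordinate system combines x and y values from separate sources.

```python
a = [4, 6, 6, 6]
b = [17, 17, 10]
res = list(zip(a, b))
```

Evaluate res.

Step 1: zip stops at shortest (len(a)=4, len(b)=3):
  Index 0: (4, 17)
  Index 1: (6, 17)
  Index 2: (6, 10)
Step 2: Last element of a (6) has no pair, dropped.
Therefore res = [(4, 17), (6, 17), (6, 10)].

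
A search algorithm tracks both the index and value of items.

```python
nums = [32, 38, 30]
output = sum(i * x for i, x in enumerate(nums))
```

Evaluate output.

Step 1: Compute i * x for each (i, x) in enumerate([32, 38, 30]):
  i=0, x=32: 0*32 = 0
  i=1, x=38: 1*38 = 38
  i=2, x=30: 2*30 = 60
Step 2: sum = 0 + 38 + 60 = 98.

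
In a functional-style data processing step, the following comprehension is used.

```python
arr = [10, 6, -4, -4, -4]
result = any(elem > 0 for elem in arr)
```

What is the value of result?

Step 1: Check elem > 0 for each element in [10, 6, -4, -4, -4]:
  10 > 0: True
  6 > 0: True
  -4 > 0: False
  -4 > 0: False
  -4 > 0: False
Step 2: any() returns True.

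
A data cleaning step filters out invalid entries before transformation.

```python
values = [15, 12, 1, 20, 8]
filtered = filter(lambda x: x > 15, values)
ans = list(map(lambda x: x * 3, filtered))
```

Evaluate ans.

Step 1: Filter values for elements > 15:
  15: removed
  12: removed
  1: removed
  20: kept
  8: removed
Step 2: Map x * 3 on filtered [20]:
  20 -> 60
Therefore ans = [60].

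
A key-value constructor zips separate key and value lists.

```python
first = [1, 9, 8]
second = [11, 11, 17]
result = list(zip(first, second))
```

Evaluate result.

Step 1: zip pairs elements at same index:
  Index 0: (1, 11)
  Index 1: (9, 11)
  Index 2: (8, 17)
Therefore result = [(1, 11), (9, 11), (8, 17)].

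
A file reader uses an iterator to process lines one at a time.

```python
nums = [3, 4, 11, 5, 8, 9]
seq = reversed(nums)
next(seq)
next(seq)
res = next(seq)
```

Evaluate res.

Step 1: reversed([3, 4, 11, 5, 8, 9]) gives iterator: [9, 8, 5, 11, 4, 3].
Step 2: First next() = 9, second next() = 8.
Step 3: Third next() = 5.
Therefore res = 5.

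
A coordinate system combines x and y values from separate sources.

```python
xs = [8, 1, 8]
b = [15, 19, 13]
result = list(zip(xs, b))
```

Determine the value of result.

Step 1: zip pairs elements at same index:
  Index 0: (8, 15)
  Index 1: (1, 19)
  Index 2: (8, 13)
Therefore result = [(8, 15), (1, 19), (8, 13)].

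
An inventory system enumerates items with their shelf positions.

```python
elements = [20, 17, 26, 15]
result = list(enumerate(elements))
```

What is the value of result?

Step 1: enumerate pairs each element with its index:
  (0, 20)
  (1, 17)
  (2, 26)
  (3, 15)
Therefore result = [(0, 20), (1, 17), (2, 26), (3, 15)].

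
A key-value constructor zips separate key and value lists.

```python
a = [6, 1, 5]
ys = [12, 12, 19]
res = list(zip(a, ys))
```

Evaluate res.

Step 1: zip pairs elements at same index:
  Index 0: (6, 12)
  Index 1: (1, 12)
  Index 2: (5, 19)
Therefore res = [(6, 12), (1, 12), (5, 19)].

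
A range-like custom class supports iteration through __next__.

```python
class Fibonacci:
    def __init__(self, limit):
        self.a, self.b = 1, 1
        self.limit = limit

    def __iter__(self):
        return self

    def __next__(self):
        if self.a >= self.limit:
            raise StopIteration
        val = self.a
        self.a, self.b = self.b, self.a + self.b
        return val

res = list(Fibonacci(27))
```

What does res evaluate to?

Step 1: Fibonacci-like sequence (a=1, b=1) until >= 27:
  Yield 1, then a,b = 1,2
  Yield 1, then a,b = 2,3
  Yield 2, then a,b = 3,5
  Yield 3, then a,b = 5,8
  Yield 5, then a,b = 8,13
  Yield 8, then a,b = 13,21
  Yield 13, then a,b = 21,34
  Yield 21, then a,b = 34,55
Step 2: 34 >= 27, stop.
Therefore res = [1, 1, 2, 3, 5, 8, 13, 21].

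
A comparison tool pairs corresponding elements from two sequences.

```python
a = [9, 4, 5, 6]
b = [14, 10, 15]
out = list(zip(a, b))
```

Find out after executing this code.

Step 1: zip stops at shortest (len(a)=4, len(b)=3):
  Index 0: (9, 14)
  Index 1: (4, 10)
  Index 2: (5, 15)
Step 2: Last element of a (6) has no pair, dropped.
Therefore out = [(9, 14), (4, 10), (5, 15)].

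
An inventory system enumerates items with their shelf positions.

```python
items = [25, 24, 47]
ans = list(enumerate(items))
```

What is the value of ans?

Step 1: enumerate pairs each element with its index:
  (0, 25)
  (1, 24)
  (2, 47)
Therefore ans = [(0, 25), (1, 24), (2, 47)].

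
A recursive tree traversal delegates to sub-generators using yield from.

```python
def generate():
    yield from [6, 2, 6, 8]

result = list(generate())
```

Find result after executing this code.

Step 1: yield from delegates to the iterable, yielding each element.
Step 2: Collected values: [6, 2, 6, 8].
Therefore result = [6, 2, 6, 8].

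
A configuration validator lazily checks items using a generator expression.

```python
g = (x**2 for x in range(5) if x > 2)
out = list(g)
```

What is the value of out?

Step 1: For range(5), keep x > 2, then square:
  x=0: 0 <= 2, excluded
  x=1: 1 <= 2, excluded
  x=2: 2 <= 2, excluded
  x=3: 3 > 2, yield 3**2 = 9
  x=4: 4 > 2, yield 4**2 = 16
Therefore out = [9, 16].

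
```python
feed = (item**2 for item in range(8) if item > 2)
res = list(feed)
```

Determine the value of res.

Step 1: For range(8), keep item > 2, then square:
  item=0: 0 <= 2, excluded
  item=1: 1 <= 2, excluded
  item=2: 2 <= 2, excluded
  item=3: 3 > 2, yield 3**2 = 9
  item=4: 4 > 2, yield 4**2 = 16
  item=5: 5 > 2, yield 5**2 = 25
  item=6: 6 > 2, yield 6**2 = 36
  item=7: 7 > 2, yield 7**2 = 49
Therefore res = [9, 16, 25, 36, 49].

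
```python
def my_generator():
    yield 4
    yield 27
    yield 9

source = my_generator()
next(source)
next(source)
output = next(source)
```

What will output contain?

Step 1: my_generator() creates a generator.
Step 2: next(source) yields 4 (consumed and discarded).
Step 3: next(source) yields 27 (consumed and discarded).
Step 4: next(source) yields 9, assigned to output.
Therefore output = 9.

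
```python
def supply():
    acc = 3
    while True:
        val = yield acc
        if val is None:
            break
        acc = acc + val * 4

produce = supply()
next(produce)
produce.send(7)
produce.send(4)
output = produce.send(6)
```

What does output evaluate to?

Step 1: next() -> yield acc=3.
Step 2: send(7) -> val=7, acc = 3 + 7*4 = 31, yield 31.
Step 3: send(4) -> val=4, acc = 31 + 4*4 = 47, yield 47.
Step 4: send(6) -> val=6, acc = 47 + 6*4 = 71, yield 71.
Therefore output = 71.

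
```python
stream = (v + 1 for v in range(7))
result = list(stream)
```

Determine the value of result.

Step 1: For each v in range(7), compute v+1:
  v=0: 0+1 = 1
  v=1: 1+1 = 2
  v=2: 2+1 = 3
  v=3: 3+1 = 4
  v=4: 4+1 = 5
  v=5: 5+1 = 6
  v=6: 6+1 = 7
Therefore result = [1, 2, 3, 4, 5, 6, 7].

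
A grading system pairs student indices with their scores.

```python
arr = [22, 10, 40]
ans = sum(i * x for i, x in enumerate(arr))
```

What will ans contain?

Step 1: Compute i * x for each (i, x) in enumerate([22, 10, 40]):
  i=0, x=22: 0*22 = 0
  i=1, x=10: 1*10 = 10
  i=2, x=40: 2*40 = 80
Step 2: sum = 0 + 10 + 80 = 90.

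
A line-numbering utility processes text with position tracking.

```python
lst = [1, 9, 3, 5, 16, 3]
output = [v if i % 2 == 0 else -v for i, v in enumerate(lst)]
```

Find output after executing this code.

Step 1: For each (i, v), keep v if i is even, negate if odd:
  i=0 (even): keep 1
  i=1 (odd): negate to -9
  i=2 (even): keep 3
  i=3 (odd): negate to -5
  i=4 (even): keep 16
  i=5 (odd): negate to -3
Therefore output = [1, -9, 3, -5, 16, -3].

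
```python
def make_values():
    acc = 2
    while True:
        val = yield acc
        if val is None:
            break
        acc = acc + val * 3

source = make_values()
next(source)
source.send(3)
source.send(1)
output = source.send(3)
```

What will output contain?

Step 1: next() -> yield acc=2.
Step 2: send(3) -> val=3, acc = 2 + 3*3 = 11, yield 11.
Step 3: send(1) -> val=1, acc = 11 + 1*3 = 14, yield 14.
Step 4: send(3) -> val=3, acc = 14 + 3*3 = 23, yield 23.
Therefore output = 23.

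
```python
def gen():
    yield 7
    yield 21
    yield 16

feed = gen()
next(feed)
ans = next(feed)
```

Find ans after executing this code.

Step 1: gen() creates a generator.
Step 2: next(feed) yields 7 (consumed and discarded).
Step 3: next(feed) yields 21, assigned to ans.
Therefore ans = 21.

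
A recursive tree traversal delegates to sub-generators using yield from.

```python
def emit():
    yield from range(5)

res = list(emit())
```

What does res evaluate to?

Step 1: yield from delegates to the iterable, yielding each element.
Step 2: Collected values: [0, 1, 2, 3, 4].
Therefore res = [0, 1, 2, 3, 4].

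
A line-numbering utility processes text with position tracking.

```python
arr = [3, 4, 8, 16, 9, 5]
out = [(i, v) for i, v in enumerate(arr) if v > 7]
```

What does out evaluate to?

Step 1: Filter enumerate([3, 4, 8, 16, 9, 5]) keeping v > 7:
  (0, 3): 3 <= 7, excluded
  (1, 4): 4 <= 7, excluded
  (2, 8): 8 > 7, included
  (3, 16): 16 > 7, included
  (4, 9): 9 > 7, included
  (5, 5): 5 <= 7, excluded
Therefore out = [(2, 8), (3, 16), (4, 9)].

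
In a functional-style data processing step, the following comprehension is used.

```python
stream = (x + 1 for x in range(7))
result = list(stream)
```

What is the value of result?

Step 1: For each x in range(7), compute x+1:
  x=0: 0+1 = 1
  x=1: 1+1 = 2
  x=2: 2+1 = 3
  x=3: 3+1 = 4
  x=4: 4+1 = 5
  x=5: 5+1 = 6
  x=6: 6+1 = 7
Therefore result = [1, 2, 3, 4, 5, 6, 7].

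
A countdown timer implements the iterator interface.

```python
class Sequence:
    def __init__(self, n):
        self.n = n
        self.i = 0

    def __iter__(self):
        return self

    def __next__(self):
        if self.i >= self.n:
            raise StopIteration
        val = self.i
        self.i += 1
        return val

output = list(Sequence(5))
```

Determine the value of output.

Step 1: Sequence(5) creates an iterator counting 0 to 4.
Step 2: list() consumes all values: [0, 1, 2, 3, 4].
Therefore output = [0, 1, 2, 3, 4].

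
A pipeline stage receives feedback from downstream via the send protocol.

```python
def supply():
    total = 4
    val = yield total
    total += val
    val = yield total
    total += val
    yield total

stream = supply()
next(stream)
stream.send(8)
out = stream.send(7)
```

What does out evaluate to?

Step 1: next() -> yield total=4.
Step 2: send(8) -> val=8, total = 4+8 = 12, yield 12.
Step 3: send(7) -> val=7, total = 12+7 = 19, yield 19.
Therefore out = 19.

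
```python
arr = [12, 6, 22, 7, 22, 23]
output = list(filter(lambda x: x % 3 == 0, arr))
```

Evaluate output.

Step 1: Filter elements divisible by 3:
  12 % 3 = 0: kept
  6 % 3 = 0: kept
  22 % 3 = 1: removed
  7 % 3 = 1: removed
  22 % 3 = 1: removed
  23 % 3 = 2: removed
Therefore output = [12, 6].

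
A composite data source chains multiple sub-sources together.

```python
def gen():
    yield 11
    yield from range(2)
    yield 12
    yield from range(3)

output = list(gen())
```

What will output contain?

Step 1: Trace yields in order:
  yield 11
  yield 0
  yield 1
  yield 12
  yield 0
  yield 1
  yield 2
Therefore output = [11, 0, 1, 12, 0, 1, 2].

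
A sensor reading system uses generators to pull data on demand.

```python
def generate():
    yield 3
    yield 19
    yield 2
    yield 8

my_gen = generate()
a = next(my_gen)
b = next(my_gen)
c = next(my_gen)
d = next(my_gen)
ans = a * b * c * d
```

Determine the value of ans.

Step 1: Create generator and consume all values:
  a = next(my_gen) = 3
  b = next(my_gen) = 19
  c = next(my_gen) = 2
  d = next(my_gen) = 8
Step 2: ans = 3 * 19 * 2 * 8 = 912.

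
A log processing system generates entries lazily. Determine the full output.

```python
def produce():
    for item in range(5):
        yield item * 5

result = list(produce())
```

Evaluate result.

Step 1: For each item in range(5), yield item * 5:
  item=0: yield 0 * 5 = 0
  item=1: yield 1 * 5 = 5
  item=2: yield 2 * 5 = 10
  item=3: yield 3 * 5 = 15
  item=4: yield 4 * 5 = 20
Therefore result = [0, 5, 10, 15, 20].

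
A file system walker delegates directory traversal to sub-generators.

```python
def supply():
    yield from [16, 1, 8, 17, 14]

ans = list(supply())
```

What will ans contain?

Step 1: yield from delegates to the iterable, yielding each element.
Step 2: Collected values: [16, 1, 8, 17, 14].
Therefore ans = [16, 1, 8, 17, 14].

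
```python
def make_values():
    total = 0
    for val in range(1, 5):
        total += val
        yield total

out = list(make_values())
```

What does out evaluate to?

Step 1: Generator accumulates running sum:
  val=1: total = 1, yield 1
  val=2: total = 3, yield 3
  val=3: total = 6, yield 6
  val=4: total = 10, yield 10
Therefore out = [1, 3, 6, 10].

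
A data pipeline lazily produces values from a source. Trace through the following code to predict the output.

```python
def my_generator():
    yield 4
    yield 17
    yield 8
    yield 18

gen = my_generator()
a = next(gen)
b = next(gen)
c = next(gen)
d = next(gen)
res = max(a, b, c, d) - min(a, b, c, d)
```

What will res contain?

Step 1: Create generator and consume all values:
  a = next(gen) = 4
  b = next(gen) = 17
  c = next(gen) = 8
  d = next(gen) = 18
Step 2: max = 18, min = 4, res = 18 - 4 = 14.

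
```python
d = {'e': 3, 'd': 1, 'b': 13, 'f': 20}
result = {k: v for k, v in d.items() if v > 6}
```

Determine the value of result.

Step 1: Filter items where value > 6:
  'e': 3 <= 6: removed
  'd': 1 <= 6: removed
  'b': 13 > 6: kept
  'f': 20 > 6: kept
Therefore result = {'b': 13, 'f': 20}.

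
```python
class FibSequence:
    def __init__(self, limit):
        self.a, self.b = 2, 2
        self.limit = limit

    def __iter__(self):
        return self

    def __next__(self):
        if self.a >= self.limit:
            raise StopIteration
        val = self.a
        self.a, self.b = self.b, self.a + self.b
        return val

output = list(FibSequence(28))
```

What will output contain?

Step 1: Fibonacci-like sequence (a=2, b=2) until >= 28:
  Yield 2, then a,b = 2,4
  Yield 2, then a,b = 4,6
  Yield 4, then a,b = 6,10
  Yield 6, then a,b = 10,16
  Yield 10, then a,b = 16,26
  Yield 16, then a,b = 26,42
  Yield 26, then a,b = 42,68
Step 2: 42 >= 28, stop.
Therefore output = [2, 2, 4, 6, 10, 16, 26].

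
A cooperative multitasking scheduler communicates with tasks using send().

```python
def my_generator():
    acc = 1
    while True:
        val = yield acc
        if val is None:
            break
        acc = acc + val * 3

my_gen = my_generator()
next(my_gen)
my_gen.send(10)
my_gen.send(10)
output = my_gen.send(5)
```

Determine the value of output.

Step 1: next() -> yield acc=1.
Step 2: send(10) -> val=10, acc = 1 + 10*3 = 31, yield 31.
Step 3: send(10) -> val=10, acc = 31 + 10*3 = 61, yield 61.
Step 4: send(5) -> val=5, acc = 61 + 5*3 = 76, yield 76.
Therefore output = 76.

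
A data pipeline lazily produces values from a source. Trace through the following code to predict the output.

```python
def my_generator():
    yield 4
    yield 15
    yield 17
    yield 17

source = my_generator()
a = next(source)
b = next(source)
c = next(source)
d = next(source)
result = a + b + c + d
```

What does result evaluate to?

Step 1: Create generator and consume all values:
  a = next(source) = 4
  b = next(source) = 15
  c = next(source) = 17
  d = next(source) = 17
Step 2: result = 4 + 15 + 17 + 17 = 53.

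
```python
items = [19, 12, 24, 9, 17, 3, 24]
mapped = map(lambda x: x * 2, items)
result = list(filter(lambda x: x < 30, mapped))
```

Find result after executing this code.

Step 1: Map x * 2:
  19 -> 38
  12 -> 24
  24 -> 48
  9 -> 18
  17 -> 34
  3 -> 6
  24 -> 48
Step 2: Filter for < 30:
  38: removed
  24: kept
  48: removed
  18: kept
  34: removed
  6: kept
  48: removed
Therefore result = [24, 18, 6].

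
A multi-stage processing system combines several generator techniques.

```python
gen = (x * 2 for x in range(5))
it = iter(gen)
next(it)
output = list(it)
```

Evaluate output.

Step 1: Generator produces [0, 2, 4, 6, 8].
Step 2: next(it) consumes first element (0).
Step 3: list(it) collects remaining: [2, 4, 6, 8].
Therefore output = [2, 4, 6, 8].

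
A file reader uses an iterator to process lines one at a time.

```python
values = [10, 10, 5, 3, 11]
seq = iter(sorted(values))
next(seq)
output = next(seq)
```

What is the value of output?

Step 1: sorted([10, 10, 5, 3, 11]) = [3, 5, 10, 10, 11].
Step 2: Create iterator and skip 1 elements.
Step 3: next() returns 5.
Therefore output = 5.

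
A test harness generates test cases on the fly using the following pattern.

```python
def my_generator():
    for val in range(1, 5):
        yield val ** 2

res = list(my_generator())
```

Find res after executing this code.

Step 1: For each val in range(1, 5), yield val**2:
  val=1: yield 1**2 = 1
  val=2: yield 2**2 = 4
  val=3: yield 3**2 = 9
  val=4: yield 4**2 = 16
Therefore res = [1, 4, 9, 16].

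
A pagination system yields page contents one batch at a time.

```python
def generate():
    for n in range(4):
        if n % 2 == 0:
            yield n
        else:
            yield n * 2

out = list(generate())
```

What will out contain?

Step 1: For each n in range(4), yield n if even, else n*2:
  n=0 (even): yield 0
  n=1 (odd): yield 1*2 = 2
  n=2 (even): yield 2
  n=3 (odd): yield 3*2 = 6
Therefore out = [0, 2, 2, 6].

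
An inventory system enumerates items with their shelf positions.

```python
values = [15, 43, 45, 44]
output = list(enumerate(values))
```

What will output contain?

Step 1: enumerate pairs each element with its index:
  (0, 15)
  (1, 43)
  (2, 45)
  (3, 44)
Therefore output = [(0, 15), (1, 43), (2, 45), (3, 44)].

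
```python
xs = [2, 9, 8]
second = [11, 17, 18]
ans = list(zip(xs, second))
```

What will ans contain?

Step 1: zip pairs elements at same index:
  Index 0: (2, 11)
  Index 1: (9, 17)
  Index 2: (8, 18)
Therefore ans = [(2, 11), (9, 17), (8, 18)].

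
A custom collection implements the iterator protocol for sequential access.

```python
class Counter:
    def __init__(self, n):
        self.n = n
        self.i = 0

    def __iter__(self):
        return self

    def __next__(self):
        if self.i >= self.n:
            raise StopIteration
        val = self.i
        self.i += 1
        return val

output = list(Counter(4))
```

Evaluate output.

Step 1: Counter(4) creates an iterator counting 0 to 3.
Step 2: list() consumes all values: [0, 1, 2, 3].
Therefore output = [0, 1, 2, 3].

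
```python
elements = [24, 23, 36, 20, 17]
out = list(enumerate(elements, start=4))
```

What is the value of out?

Step 1: enumerate with start=4:
  (4, 24)
  (5, 23)
  (6, 36)
  (7, 20)
  (8, 17)
Therefore out = [(4, 24), (5, 23), (6, 36), (7, 20), (8, 17)].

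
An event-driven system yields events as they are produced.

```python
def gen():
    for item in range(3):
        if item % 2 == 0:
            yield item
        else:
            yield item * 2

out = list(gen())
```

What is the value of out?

Step 1: For each item in range(3), yield item if even, else item*2:
  item=0 (even): yield 0
  item=1 (odd): yield 1*2 = 2
  item=2 (even): yield 2
Therefore out = [0, 2, 2].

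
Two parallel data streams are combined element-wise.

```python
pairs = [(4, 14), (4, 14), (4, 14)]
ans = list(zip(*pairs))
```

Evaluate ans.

Step 1: zip(*pairs) transposes: unzips [(4, 14), (4, 14), (4, 14)] into separate sequences.
Step 2: First elements: (4, 4, 4), second elements: (14, 14, 14).
Therefore ans = [(4, 4, 4), (14, 14, 14)].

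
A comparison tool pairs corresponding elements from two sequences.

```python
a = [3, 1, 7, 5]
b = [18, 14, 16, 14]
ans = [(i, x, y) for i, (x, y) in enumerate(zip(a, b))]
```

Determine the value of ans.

Step 1: enumerate(zip(a, b)) gives index with paired elements:
  i=0: (3, 18)
  i=1: (1, 14)
  i=2: (7, 16)
  i=3: (5, 14)
Therefore ans = [(0, 3, 18), (1, 1, 14), (2, 7, 16), (3, 5, 14)].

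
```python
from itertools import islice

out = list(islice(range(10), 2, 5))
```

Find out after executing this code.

Step 1: islice(range(10), 2, 5) takes elements at indices [2, 5).
Step 2: Elements: [2, 3, 4].
Therefore out = [2, 3, 4].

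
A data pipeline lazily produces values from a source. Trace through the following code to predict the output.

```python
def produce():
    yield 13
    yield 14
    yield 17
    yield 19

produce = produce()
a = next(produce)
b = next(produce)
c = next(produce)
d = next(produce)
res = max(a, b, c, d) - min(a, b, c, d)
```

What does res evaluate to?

Step 1: Create generator and consume all values:
  a = next(produce) = 13
  b = next(produce) = 14
  c = next(produce) = 17
  d = next(produce) = 19
Step 2: max = 19, min = 13, res = 19 - 13 = 6.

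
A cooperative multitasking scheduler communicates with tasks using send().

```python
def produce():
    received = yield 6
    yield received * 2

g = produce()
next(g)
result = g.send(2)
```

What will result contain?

Step 1: next(g) advances to first yield, producing 6.
Step 2: send(2) resumes, received = 2.
Step 3: yield received * 2 = 2 * 2 = 4.
Therefore result = 4.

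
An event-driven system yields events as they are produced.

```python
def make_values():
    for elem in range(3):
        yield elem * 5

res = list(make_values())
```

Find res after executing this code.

Step 1: For each elem in range(3), yield elem * 5:
  elem=0: yield 0 * 5 = 0
  elem=1: yield 1 * 5 = 5
  elem=2: yield 2 * 5 = 10
Therefore res = [0, 5, 10].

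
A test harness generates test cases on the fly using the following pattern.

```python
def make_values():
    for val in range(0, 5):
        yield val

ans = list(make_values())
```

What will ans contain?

Step 1: The generator yields each value from range(0, 5).
Step 2: list() consumes all yields: [0, 1, 2, 3, 4].
Therefore ans = [0, 1, 2, 3, 4].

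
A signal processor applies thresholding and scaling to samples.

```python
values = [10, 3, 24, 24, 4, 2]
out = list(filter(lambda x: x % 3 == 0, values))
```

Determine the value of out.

Step 1: Filter elements divisible by 3:
  10 % 3 = 1: removed
  3 % 3 = 0: kept
  24 % 3 = 0: kept
  24 % 3 = 0: kept
  4 % 3 = 1: removed
  2 % 3 = 2: removed
Therefore out = [3, 24, 24].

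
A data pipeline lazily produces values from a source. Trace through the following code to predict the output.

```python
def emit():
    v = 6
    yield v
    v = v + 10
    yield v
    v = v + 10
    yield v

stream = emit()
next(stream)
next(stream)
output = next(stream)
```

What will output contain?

Step 1: Trace through generator execution:
  Yield 1: v starts at 6, yield 6
  Yield 2: v = 6 + 10 = 16, yield 16
  Yield 3: v = 16 + 10 = 26, yield 26
Step 2: First next() gets 6, second next() gets the second value, third next() yields 26.
Therefore output = 26.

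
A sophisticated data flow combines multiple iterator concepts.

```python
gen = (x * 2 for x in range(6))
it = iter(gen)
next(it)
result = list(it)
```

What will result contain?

Step 1: Generator produces [0, 2, 4, 6, 8, 10].
Step 2: next(it) consumes first element (0).
Step 3: list(it) collects remaining: [2, 4, 6, 8, 10].
Therefore result = [2, 4, 6, 8, 10].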